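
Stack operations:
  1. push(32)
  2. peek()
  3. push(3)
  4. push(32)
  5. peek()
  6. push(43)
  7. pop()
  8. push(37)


push(32) -> [32]
peek()->32
push(3) -> [32, 3]
push(32) -> [32, 3, 32]
peek()->32
push(43) -> [32, 3, 32, 43]
pop()->43, [32, 3, 32]
push(37) -> [32, 3, 32, 37]

Final stack: [32, 3, 32, 37]


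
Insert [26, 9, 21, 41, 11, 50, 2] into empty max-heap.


Insert 26: [26]
Insert 9: [26, 9]
Insert 21: [26, 9, 21]
Insert 41: [41, 26, 21, 9]
Insert 11: [41, 26, 21, 9, 11]
Insert 50: [50, 26, 41, 9, 11, 21]
Insert 2: [50, 26, 41, 9, 11, 21, 2]

Final heap: [50, 26, 41, 9, 11, 21, 2]


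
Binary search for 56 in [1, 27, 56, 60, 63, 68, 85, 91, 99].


Step 1: lo=0, hi=8, mid=4, val=63
Step 2: lo=0, hi=3, mid=1, val=27
Step 3: lo=2, hi=3, mid=2, val=56

Found at index 2


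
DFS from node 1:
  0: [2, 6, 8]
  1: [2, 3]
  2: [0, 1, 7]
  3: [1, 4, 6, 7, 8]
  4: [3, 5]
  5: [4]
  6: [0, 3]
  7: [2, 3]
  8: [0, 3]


Visit 1, push [3, 2]
Visit 2, push [7, 0]
Visit 0, push [8, 6]
Visit 6, push [3]
Visit 3, push [8, 7, 4]
Visit 4, push [5]
Visit 5, push []
Visit 7, push []
Visit 8, push []

DFS order: [1, 2, 0, 6, 3, 4, 5, 7, 8]


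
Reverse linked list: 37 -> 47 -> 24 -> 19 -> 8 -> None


Step 1: curr=37, set curr.next=prev(None) | reversed so far: 37
Step 2: curr=47, set curr.next=prev(37) | reversed so far: 47 -> 37
Step 3: curr=24, set curr.next=prev(47) | reversed so far: 24 -> 47 -> 37
Step 4: curr=19, set curr.next=prev(24) | reversed so far: 19 -> 24 -> 47 -> 37
Step 5: curr=8, set curr.next=prev(19) | reversed so far: 8 -> 19 -> 24 -> 47 -> 37

8 -> 19 -> 24 -> 47 -> 37 -> None


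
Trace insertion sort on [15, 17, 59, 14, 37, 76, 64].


Initial: [15, 17, 59, 14, 37, 76, 64]
Insert 17: [15, 17, 59, 14, 37, 76, 64]
Insert 59: [15, 17, 59, 14, 37, 76, 64]
Insert 14: [14, 15, 17, 59, 37, 76, 64]
Insert 37: [14, 15, 17, 37, 59, 76, 64]
Insert 76: [14, 15, 17, 37, 59, 76, 64]
Insert 64: [14, 15, 17, 37, 59, 64, 76]

Sorted: [14, 15, 17, 37, 59, 64, 76]


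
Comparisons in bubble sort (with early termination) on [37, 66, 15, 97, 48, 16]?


Algorithm: bubble sort (with early termination)
Input: [37, 66, 15, 97, 48, 16]
Sorted: [15, 16, 37, 48, 66, 97]

15


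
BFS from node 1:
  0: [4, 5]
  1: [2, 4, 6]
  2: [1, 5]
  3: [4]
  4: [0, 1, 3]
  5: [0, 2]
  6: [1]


Visit 1, enqueue [2, 4, 6]
Visit 2, enqueue [5]
Visit 4, enqueue [0, 3]
Visit 6, enqueue []
Visit 5, enqueue []
Visit 0, enqueue []
Visit 3, enqueue []

BFS order: [1, 2, 4, 6, 5, 0, 3]


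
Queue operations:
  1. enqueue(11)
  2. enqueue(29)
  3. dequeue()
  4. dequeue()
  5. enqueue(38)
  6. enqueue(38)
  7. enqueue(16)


enqueue(11) -> [11]
enqueue(29) -> [11, 29]
dequeue()->11, [29]
dequeue()->29, []
enqueue(38) -> [38]
enqueue(38) -> [38, 38]
enqueue(16) -> [38, 38, 16]

Final queue: [38, 38, 16]


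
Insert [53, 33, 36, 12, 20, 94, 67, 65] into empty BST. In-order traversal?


Insert 53: root
Insert 33: L from 53
Insert 36: L from 53 -> R from 33
Insert 12: L from 53 -> L from 33
Insert 20: L from 53 -> L from 33 -> R from 12
Insert 94: R from 53
Insert 67: R from 53 -> L from 94
Insert 65: R from 53 -> L from 94 -> L from 67

In-order: [12, 20, 33, 36, 53, 65, 67, 94]


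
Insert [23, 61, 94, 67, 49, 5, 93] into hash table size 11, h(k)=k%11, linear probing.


Insert 23: h=1 -> slot 1
Insert 61: h=6 -> slot 6
Insert 94: h=6, 1 probes -> slot 7
Insert 67: h=1, 1 probes -> slot 2
Insert 49: h=5 -> slot 5
Insert 5: h=5, 3 probes -> slot 8
Insert 93: h=5, 4 probes -> slot 9

Table: [None, 23, 67, None, None, 49, 61, 94, 5, 93, None]


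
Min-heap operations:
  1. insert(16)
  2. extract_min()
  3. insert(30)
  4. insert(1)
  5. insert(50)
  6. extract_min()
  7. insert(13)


insert(16) -> [16]
extract_min()->16, []
insert(30) -> [30]
insert(1) -> [1, 30]
insert(50) -> [1, 30, 50]
extract_min()->1, [30, 50]
insert(13) -> [13, 50, 30]

Final heap: [13, 50, 30]


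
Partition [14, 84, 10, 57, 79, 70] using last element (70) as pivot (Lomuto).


Pivot: 70
  14 <= 70: advance i (no swap)
  10 <= 70: swap -> [14, 10, 84, 57, 79, 70]
  57 <= 70: swap -> [14, 10, 57, 84, 79, 70]
Place pivot at 3: [14, 10, 57, 70, 79, 84]

Partitioned: [14, 10, 57, 70, 79, 84]


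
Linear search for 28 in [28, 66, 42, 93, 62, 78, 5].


i=0: 28==28 found!

Found at 0, 1 comps


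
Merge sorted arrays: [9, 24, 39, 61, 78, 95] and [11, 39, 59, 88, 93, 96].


Take 9 from A
Take 11 from B
Take 24 from A
Take 39 from A
Take 39 from B
Take 59 from B
Take 61 from A
Take 78 from A
Take 88 from B
Take 93 from B
Take 95 from A

Merged: [9, 11, 24, 39, 39, 59, 61, 78, 88, 93, 95, 96]


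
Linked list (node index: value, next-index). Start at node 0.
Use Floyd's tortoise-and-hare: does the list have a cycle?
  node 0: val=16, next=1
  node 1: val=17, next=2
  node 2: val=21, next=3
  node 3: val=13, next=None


Floyd's tortoise (slow, +1) and hare (fast, +2):
  init: slow=0, fast=0
  step 1: slow=1, fast=2
  step 2: fast 2->3->None, no cycle

Cycle: no


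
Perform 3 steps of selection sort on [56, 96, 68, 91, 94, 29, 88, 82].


Initial: [56, 96, 68, 91, 94, 29, 88, 82]
Step 1: min=29 at 5
  Swap: [29, 96, 68, 91, 94, 56, 88, 82]
Step 2: min=56 at 5
  Swap: [29, 56, 68, 91, 94, 96, 88, 82]
Step 3: min=68 at 2
  Swap: [29, 56, 68, 91, 94, 96, 88, 82]

After 3 steps: [29, 56, 68, 91, 94, 96, 88, 82]


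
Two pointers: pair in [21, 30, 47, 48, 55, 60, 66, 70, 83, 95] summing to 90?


lo=0(21)+hi=9(95)=116
lo=0(21)+hi=8(83)=104
lo=0(21)+hi=7(70)=91
lo=0(21)+hi=6(66)=87
lo=1(30)+hi=6(66)=96
lo=1(30)+hi=5(60)=90

Yes: 30+60=90


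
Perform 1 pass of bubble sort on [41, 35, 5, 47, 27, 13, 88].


Initial: [41, 35, 5, 47, 27, 13, 88]
Pass 1: [35, 5, 41, 27, 13, 47, 88] (4 swaps)

After 1 pass: [35, 5, 41, 27, 13, 47, 88]


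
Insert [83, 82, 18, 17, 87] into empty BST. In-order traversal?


Insert 83: root
Insert 82: L from 83
Insert 18: L from 83 -> L from 82
Insert 17: L from 83 -> L from 82 -> L from 18
Insert 87: R from 83

In-order: [17, 18, 82, 83, 87]


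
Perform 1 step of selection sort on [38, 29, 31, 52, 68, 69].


Initial: [38, 29, 31, 52, 68, 69]
Step 1: min=29 at 1
  Swap: [29, 38, 31, 52, 68, 69]

After 1 step: [29, 38, 31, 52, 68, 69]


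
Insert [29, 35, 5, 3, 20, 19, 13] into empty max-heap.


Insert 29: [29]
Insert 35: [35, 29]
Insert 5: [35, 29, 5]
Insert 3: [35, 29, 5, 3]
Insert 20: [35, 29, 5, 3, 20]
Insert 19: [35, 29, 19, 3, 20, 5]
Insert 13: [35, 29, 19, 3, 20, 5, 13]

Final heap: [35, 29, 19, 3, 20, 5, 13]


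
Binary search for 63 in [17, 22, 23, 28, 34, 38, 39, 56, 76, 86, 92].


Step 1: lo=0, hi=10, mid=5, val=38
Step 2: lo=6, hi=10, mid=8, val=76
Step 3: lo=6, hi=7, mid=6, val=39
Step 4: lo=7, hi=7, mid=7, val=56

Not found


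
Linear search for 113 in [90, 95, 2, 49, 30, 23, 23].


i=0: 90!=113
i=1: 95!=113
i=2: 2!=113
i=3: 49!=113
i=4: 30!=113
i=5: 23!=113
i=6: 23!=113

Not found, 7 comps


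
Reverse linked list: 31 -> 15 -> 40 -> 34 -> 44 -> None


Step 1: curr=31, set curr.next=prev(None) | reversed so far: 31
Step 2: curr=15, set curr.next=prev(31) | reversed so far: 15 -> 31
Step 3: curr=40, set curr.next=prev(15) | reversed so far: 40 -> 15 -> 31
Step 4: curr=34, set curr.next=prev(40) | reversed so far: 34 -> 40 -> 15 -> 31
Step 5: curr=44, set curr.next=prev(34) | reversed so far: 44 -> 34 -> 40 -> 15 -> 31

44 -> 34 -> 40 -> 15 -> 31 -> None


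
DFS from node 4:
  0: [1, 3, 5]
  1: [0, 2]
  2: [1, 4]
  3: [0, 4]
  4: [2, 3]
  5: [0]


Visit 4, push [3, 2]
Visit 2, push [1]
Visit 1, push [0]
Visit 0, push [5, 3]
Visit 3, push []
Visit 5, push []

DFS order: [4, 2, 1, 0, 3, 5]


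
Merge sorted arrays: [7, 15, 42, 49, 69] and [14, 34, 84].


Take 7 from A
Take 14 from B
Take 15 from A
Take 34 from B
Take 42 from A
Take 49 from A
Take 69 from A

Merged: [7, 14, 15, 34, 42, 49, 69, 84]


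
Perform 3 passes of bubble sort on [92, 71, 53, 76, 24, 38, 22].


Initial: [92, 71, 53, 76, 24, 38, 22]
Pass 1: [71, 53, 76, 24, 38, 22, 92] (6 swaps)
Pass 2: [53, 71, 24, 38, 22, 76, 92] (4 swaps)
Pass 3: [53, 24, 38, 22, 71, 76, 92] (3 swaps)

After 3 passes: [53, 24, 38, 22, 71, 76, 92]


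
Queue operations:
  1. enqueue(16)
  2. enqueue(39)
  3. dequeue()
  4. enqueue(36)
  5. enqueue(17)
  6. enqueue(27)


enqueue(16) -> [16]
enqueue(39) -> [16, 39]
dequeue()->16, [39]
enqueue(36) -> [39, 36]
enqueue(17) -> [39, 36, 17]
enqueue(27) -> [39, 36, 17, 27]

Final queue: [39, 36, 17, 27]


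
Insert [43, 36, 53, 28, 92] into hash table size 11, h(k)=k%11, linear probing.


Insert 43: h=10 -> slot 10
Insert 36: h=3 -> slot 3
Insert 53: h=9 -> slot 9
Insert 28: h=6 -> slot 6
Insert 92: h=4 -> slot 4

Table: [None, None, None, 36, 92, None, 28, None, None, 53, 43]


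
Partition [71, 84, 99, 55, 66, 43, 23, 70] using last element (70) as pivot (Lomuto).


Pivot: 70
  55 <= 70: swap -> [55, 84, 99, 71, 66, 43, 23, 70]
  66 <= 70: swap -> [55, 66, 99, 71, 84, 43, 23, 70]
  43 <= 70: swap -> [55, 66, 43, 71, 84, 99, 23, 70]
  23 <= 70: swap -> [55, 66, 43, 23, 84, 99, 71, 70]
Place pivot at 4: [55, 66, 43, 23, 70, 99, 71, 84]

Partitioned: [55, 66, 43, 23, 70, 99, 71, 84]


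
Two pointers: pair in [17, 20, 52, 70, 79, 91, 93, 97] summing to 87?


lo=0(17)+hi=7(97)=114
lo=0(17)+hi=6(93)=110
lo=0(17)+hi=5(91)=108
lo=0(17)+hi=4(79)=96
lo=0(17)+hi=3(70)=87

Yes: 17+70=87


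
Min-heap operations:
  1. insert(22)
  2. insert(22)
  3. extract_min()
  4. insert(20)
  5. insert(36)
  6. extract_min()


insert(22) -> [22]
insert(22) -> [22, 22]
extract_min()->22, [22]
insert(20) -> [20, 22]
insert(36) -> [20, 22, 36]
extract_min()->20, [22, 36]

Final heap: [22, 36]


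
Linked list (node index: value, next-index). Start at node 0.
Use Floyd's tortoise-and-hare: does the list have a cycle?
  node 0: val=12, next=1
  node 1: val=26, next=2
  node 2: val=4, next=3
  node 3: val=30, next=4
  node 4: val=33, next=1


Floyd's tortoise (slow, +1) and hare (fast, +2):
  init: slow=0, fast=0
  step 1: slow=1, fast=2
  step 2: slow=2, fast=4
  step 3: slow=3, fast=2
  step 4: slow=4, fast=4
  slow == fast at node 4: cycle detected

Cycle: yes


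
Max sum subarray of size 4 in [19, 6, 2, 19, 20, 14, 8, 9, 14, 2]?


[0:4]: 46
[1:5]: 47
[2:6]: 55
[3:7]: 61
[4:8]: 51
[5:9]: 45
[6:10]: 33

Max: 61 at [3:7]


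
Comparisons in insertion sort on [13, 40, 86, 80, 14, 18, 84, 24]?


Algorithm: insertion sort
Input: [13, 40, 86, 80, 14, 18, 84, 24]
Sorted: [13, 14, 18, 24, 40, 80, 84, 86]

19


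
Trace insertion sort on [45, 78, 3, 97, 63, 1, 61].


Initial: [45, 78, 3, 97, 63, 1, 61]
Insert 78: [45, 78, 3, 97, 63, 1, 61]
Insert 3: [3, 45, 78, 97, 63, 1, 61]
Insert 97: [3, 45, 78, 97, 63, 1, 61]
Insert 63: [3, 45, 63, 78, 97, 1, 61]
Insert 1: [1, 3, 45, 63, 78, 97, 61]
Insert 61: [1, 3, 45, 61, 63, 78, 97]

Sorted: [1, 3, 45, 61, 63, 78, 97]


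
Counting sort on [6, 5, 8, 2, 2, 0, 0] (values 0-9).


Input: [6, 5, 8, 2, 2, 0, 0]
Counts: [2, 0, 2, 0, 0, 1, 1, 0, 1, 0]

Sorted: [0, 0, 2, 2, 5, 6, 8]


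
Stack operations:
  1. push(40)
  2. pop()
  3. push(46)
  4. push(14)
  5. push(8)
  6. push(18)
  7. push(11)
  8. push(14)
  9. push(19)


push(40) -> [40]
pop()->40, []
push(46) -> [46]
push(14) -> [46, 14]
push(8) -> [46, 14, 8]
push(18) -> [46, 14, 8, 18]
push(11) -> [46, 14, 8, 18, 11]
push(14) -> [46, 14, 8, 18, 11, 14]
push(19) -> [46, 14, 8, 18, 11, 14, 19]

Final stack: [46, 14, 8, 18, 11, 14, 19]


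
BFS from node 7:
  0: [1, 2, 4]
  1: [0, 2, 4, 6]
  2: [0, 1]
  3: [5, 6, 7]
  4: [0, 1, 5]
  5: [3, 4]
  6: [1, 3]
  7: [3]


Visit 7, enqueue [3]
Visit 3, enqueue [5, 6]
Visit 5, enqueue [4]
Visit 6, enqueue [1]
Visit 4, enqueue [0]
Visit 1, enqueue [2]
Visit 0, enqueue []
Visit 2, enqueue []

BFS order: [7, 3, 5, 6, 4, 1, 0, 2]


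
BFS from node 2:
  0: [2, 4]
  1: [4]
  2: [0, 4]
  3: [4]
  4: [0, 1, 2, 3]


Visit 2, enqueue [0, 4]
Visit 0, enqueue []
Visit 4, enqueue [1, 3]
Visit 1, enqueue []
Visit 3, enqueue []

BFS order: [2, 0, 4, 1, 3]


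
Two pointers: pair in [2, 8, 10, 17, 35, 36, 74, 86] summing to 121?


lo=0(2)+hi=7(86)=88
lo=1(8)+hi=7(86)=94
lo=2(10)+hi=7(86)=96
lo=3(17)+hi=7(86)=103
lo=4(35)+hi=7(86)=121

Yes: 35+86=121


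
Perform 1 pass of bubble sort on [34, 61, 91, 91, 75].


Initial: [34, 61, 91, 91, 75]
Pass 1: [34, 61, 91, 75, 91] (1 swaps)

After 1 pass: [34, 61, 91, 75, 91]


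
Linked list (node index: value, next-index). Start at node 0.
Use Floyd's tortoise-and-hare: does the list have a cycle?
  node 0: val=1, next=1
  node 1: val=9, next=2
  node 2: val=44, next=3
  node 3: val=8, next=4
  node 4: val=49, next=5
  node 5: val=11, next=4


Floyd's tortoise (slow, +1) and hare (fast, +2):
  init: slow=0, fast=0
  step 1: slow=1, fast=2
  step 2: slow=2, fast=4
  step 3: slow=3, fast=4
  step 4: slow=4, fast=4
  slow == fast at node 4: cycle detected

Cycle: yes


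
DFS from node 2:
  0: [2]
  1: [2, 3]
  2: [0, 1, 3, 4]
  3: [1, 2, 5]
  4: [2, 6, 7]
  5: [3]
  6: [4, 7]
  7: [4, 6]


Visit 2, push [4, 3, 1, 0]
Visit 0, push []
Visit 1, push [3]
Visit 3, push [5]
Visit 5, push []
Visit 4, push [7, 6]
Visit 6, push [7]
Visit 7, push []

DFS order: [2, 0, 1, 3, 5, 4, 6, 7]


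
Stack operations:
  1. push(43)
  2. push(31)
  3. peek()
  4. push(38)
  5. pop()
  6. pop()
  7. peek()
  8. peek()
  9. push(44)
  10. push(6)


push(43) -> [43]
push(31) -> [43, 31]
peek()->31
push(38) -> [43, 31, 38]
pop()->38, [43, 31]
pop()->31, [43]
peek()->43
peek()->43
push(44) -> [43, 44]
push(6) -> [43, 44, 6]

Final stack: [43, 44, 6]


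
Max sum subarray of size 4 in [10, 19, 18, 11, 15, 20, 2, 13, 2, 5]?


[0:4]: 58
[1:5]: 63
[2:6]: 64
[3:7]: 48
[4:8]: 50
[5:9]: 37
[6:10]: 22

Max: 64 at [2:6]


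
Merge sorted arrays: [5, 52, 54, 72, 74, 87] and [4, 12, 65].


Take 4 from B
Take 5 from A
Take 12 from B
Take 52 from A
Take 54 from A
Take 65 from B

Merged: [4, 5, 12, 52, 54, 65, 72, 74, 87]


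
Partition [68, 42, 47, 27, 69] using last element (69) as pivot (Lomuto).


Pivot: 69
  68 <= 69: advance i (no swap)
  42 <= 69: advance i (no swap)
  47 <= 69: advance i (no swap)
  27 <= 69: advance i (no swap)
Place pivot at 4: [68, 42, 47, 27, 69]

Partitioned: [68, 42, 47, 27, 69]


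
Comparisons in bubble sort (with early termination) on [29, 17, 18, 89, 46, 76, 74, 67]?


Algorithm: bubble sort (with early termination)
Input: [29, 17, 18, 89, 46, 76, 74, 67]
Sorted: [17, 18, 29, 46, 67, 74, 76, 89]

22


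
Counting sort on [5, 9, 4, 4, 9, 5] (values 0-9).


Input: [5, 9, 4, 4, 9, 5]
Counts: [0, 0, 0, 0, 2, 2, 0, 0, 0, 2]

Sorted: [4, 4, 5, 5, 9, 9]


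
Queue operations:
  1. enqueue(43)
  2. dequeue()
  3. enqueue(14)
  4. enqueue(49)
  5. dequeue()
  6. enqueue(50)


enqueue(43) -> [43]
dequeue()->43, []
enqueue(14) -> [14]
enqueue(49) -> [14, 49]
dequeue()->14, [49]
enqueue(50) -> [49, 50]

Final queue: [49, 50]


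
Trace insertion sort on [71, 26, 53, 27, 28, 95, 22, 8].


Initial: [71, 26, 53, 27, 28, 95, 22, 8]
Insert 26: [26, 71, 53, 27, 28, 95, 22, 8]
Insert 53: [26, 53, 71, 27, 28, 95, 22, 8]
Insert 27: [26, 27, 53, 71, 28, 95, 22, 8]
Insert 28: [26, 27, 28, 53, 71, 95, 22, 8]
Insert 95: [26, 27, 28, 53, 71, 95, 22, 8]
Insert 22: [22, 26, 27, 28, 53, 71, 95, 8]
Insert 8: [8, 22, 26, 27, 28, 53, 71, 95]

Sorted: [8, 22, 26, 27, 28, 53, 71, 95]


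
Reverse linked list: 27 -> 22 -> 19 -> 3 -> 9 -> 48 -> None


Step 1: curr=27, set curr.next=prev(None) | reversed so far: 27
Step 2: curr=22, set curr.next=prev(27) | reversed so far: 22 -> 27
Step 3: curr=19, set curr.next=prev(22) | reversed so far: 19 -> 22 -> 27
Step 4: curr=3, set curr.next=prev(19) | reversed so far: 3 -> 19 -> 22 -> 27
Step 5: curr=9, set curr.next=prev(3) | reversed so far: 9 -> 3 -> 19 -> 22 -> 27
Step 6: curr=48, set curr.next=prev(9) | reversed so far: 48 -> 9 -> 3 -> 19 -> 22 -> 27

48 -> 9 -> 3 -> 19 -> 22 -> 27 -> None


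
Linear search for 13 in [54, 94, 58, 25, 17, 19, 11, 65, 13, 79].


i=0: 54!=13
i=1: 94!=13
i=2: 58!=13
i=3: 25!=13
i=4: 17!=13
i=5: 19!=13
i=6: 11!=13
i=7: 65!=13
i=8: 13==13 found!

Found at 8, 9 comps


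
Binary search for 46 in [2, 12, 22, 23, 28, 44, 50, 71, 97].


Step 1: lo=0, hi=8, mid=4, val=28
Step 2: lo=5, hi=8, mid=6, val=50
Step 3: lo=5, hi=5, mid=5, val=44

Not found


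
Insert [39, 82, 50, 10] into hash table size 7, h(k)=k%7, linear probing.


Insert 39: h=4 -> slot 4
Insert 82: h=5 -> slot 5
Insert 50: h=1 -> slot 1
Insert 10: h=3 -> slot 3

Table: [None, 50, None, 10, 39, 82, None]


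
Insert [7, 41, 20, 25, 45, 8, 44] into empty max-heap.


Insert 7: [7]
Insert 41: [41, 7]
Insert 20: [41, 7, 20]
Insert 25: [41, 25, 20, 7]
Insert 45: [45, 41, 20, 7, 25]
Insert 8: [45, 41, 20, 7, 25, 8]
Insert 44: [45, 41, 44, 7, 25, 8, 20]

Final heap: [45, 41, 44, 7, 25, 8, 20]


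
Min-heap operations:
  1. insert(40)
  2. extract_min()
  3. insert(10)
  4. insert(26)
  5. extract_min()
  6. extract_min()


insert(40) -> [40]
extract_min()->40, []
insert(10) -> [10]
insert(26) -> [10, 26]
extract_min()->10, [26]
extract_min()->26, []

Final heap: []


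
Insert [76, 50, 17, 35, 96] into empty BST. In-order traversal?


Insert 76: root
Insert 50: L from 76
Insert 17: L from 76 -> L from 50
Insert 35: L from 76 -> L from 50 -> R from 17
Insert 96: R from 76

In-order: [17, 35, 50, 76, 96]


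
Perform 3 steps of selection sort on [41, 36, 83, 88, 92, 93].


Initial: [41, 36, 83, 88, 92, 93]
Step 1: min=36 at 1
  Swap: [36, 41, 83, 88, 92, 93]
Step 2: min=41 at 1
  Swap: [36, 41, 83, 88, 92, 93]
Step 3: min=83 at 2
  Swap: [36, 41, 83, 88, 92, 93]

After 3 steps: [36, 41, 83, 88, 92, 93]


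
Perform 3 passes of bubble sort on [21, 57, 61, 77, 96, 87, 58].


Initial: [21, 57, 61, 77, 96, 87, 58]
Pass 1: [21, 57, 61, 77, 87, 58, 96] (2 swaps)
Pass 2: [21, 57, 61, 77, 58, 87, 96] (1 swaps)
Pass 3: [21, 57, 61, 58, 77, 87, 96] (1 swaps)

After 3 passes: [21, 57, 61, 58, 77, 87, 96]


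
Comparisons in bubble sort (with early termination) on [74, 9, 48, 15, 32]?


Algorithm: bubble sort (with early termination)
Input: [74, 9, 48, 15, 32]
Sorted: [9, 15, 32, 48, 74]

9


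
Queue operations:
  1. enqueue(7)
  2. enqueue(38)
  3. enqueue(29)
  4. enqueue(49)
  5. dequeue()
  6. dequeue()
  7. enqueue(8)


enqueue(7) -> [7]
enqueue(38) -> [7, 38]
enqueue(29) -> [7, 38, 29]
enqueue(49) -> [7, 38, 29, 49]
dequeue()->7, [38, 29, 49]
dequeue()->38, [29, 49]
enqueue(8) -> [29, 49, 8]

Final queue: [29, 49, 8]


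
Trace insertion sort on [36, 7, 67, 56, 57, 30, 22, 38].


Initial: [36, 7, 67, 56, 57, 30, 22, 38]
Insert 7: [7, 36, 67, 56, 57, 30, 22, 38]
Insert 67: [7, 36, 67, 56, 57, 30, 22, 38]
Insert 56: [7, 36, 56, 67, 57, 30, 22, 38]
Insert 57: [7, 36, 56, 57, 67, 30, 22, 38]
Insert 30: [7, 30, 36, 56, 57, 67, 22, 38]
Insert 22: [7, 22, 30, 36, 56, 57, 67, 38]
Insert 38: [7, 22, 30, 36, 38, 56, 57, 67]

Sorted: [7, 22, 30, 36, 38, 56, 57, 67]


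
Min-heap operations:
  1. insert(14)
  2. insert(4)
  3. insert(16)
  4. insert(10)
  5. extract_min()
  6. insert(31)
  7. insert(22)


insert(14) -> [14]
insert(4) -> [4, 14]
insert(16) -> [4, 14, 16]
insert(10) -> [4, 10, 16, 14]
extract_min()->4, [10, 14, 16]
insert(31) -> [10, 14, 16, 31]
insert(22) -> [10, 14, 16, 31, 22]

Final heap: [10, 14, 16, 31, 22]


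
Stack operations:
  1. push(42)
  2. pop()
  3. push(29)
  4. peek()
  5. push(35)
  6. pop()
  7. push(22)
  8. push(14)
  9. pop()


push(42) -> [42]
pop()->42, []
push(29) -> [29]
peek()->29
push(35) -> [29, 35]
pop()->35, [29]
push(22) -> [29, 22]
push(14) -> [29, 22, 14]
pop()->14, [29, 22]

Final stack: [29, 22]


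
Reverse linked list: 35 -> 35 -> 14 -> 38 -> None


Step 1: curr=35, set curr.next=prev(None) | reversed so far: 35
Step 2: curr=35, set curr.next=prev(35) | reversed so far: 35 -> 35
Step 3: curr=14, set curr.next=prev(35) | reversed so far: 14 -> 35 -> 35
Step 4: curr=38, set curr.next=prev(14) | reversed so far: 38 -> 14 -> 35 -> 35

38 -> 14 -> 35 -> 35 -> None


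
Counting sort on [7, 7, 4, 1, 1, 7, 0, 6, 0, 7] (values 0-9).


Input: [7, 7, 4, 1, 1, 7, 0, 6, 0, 7]
Counts: [2, 2, 0, 0, 1, 0, 1, 4, 0, 0]

Sorted: [0, 0, 1, 1, 4, 6, 7, 7, 7, 7]


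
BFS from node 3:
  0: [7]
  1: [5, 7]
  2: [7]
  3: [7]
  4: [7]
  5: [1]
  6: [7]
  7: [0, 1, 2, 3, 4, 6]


Visit 3, enqueue [7]
Visit 7, enqueue [0, 1, 2, 4, 6]
Visit 0, enqueue []
Visit 1, enqueue [5]
Visit 2, enqueue []
Visit 4, enqueue []
Visit 6, enqueue []
Visit 5, enqueue []

BFS order: [3, 7, 0, 1, 2, 4, 6, 5]


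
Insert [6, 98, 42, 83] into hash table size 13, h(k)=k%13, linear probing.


Insert 6: h=6 -> slot 6
Insert 98: h=7 -> slot 7
Insert 42: h=3 -> slot 3
Insert 83: h=5 -> slot 5

Table: [None, None, None, 42, None, 83, 6, 98, None, None, None, None, None]


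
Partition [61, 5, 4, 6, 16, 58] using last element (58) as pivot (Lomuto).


Pivot: 58
  5 <= 58: swap -> [5, 61, 4, 6, 16, 58]
  4 <= 58: swap -> [5, 4, 61, 6, 16, 58]
  6 <= 58: swap -> [5, 4, 6, 61, 16, 58]
  16 <= 58: swap -> [5, 4, 6, 16, 61, 58]
Place pivot at 4: [5, 4, 6, 16, 58, 61]

Partitioned: [5, 4, 6, 16, 58, 61]


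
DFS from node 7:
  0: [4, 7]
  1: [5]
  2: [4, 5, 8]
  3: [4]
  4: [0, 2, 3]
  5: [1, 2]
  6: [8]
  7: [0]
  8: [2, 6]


Visit 7, push [0]
Visit 0, push [4]
Visit 4, push [3, 2]
Visit 2, push [8, 5]
Visit 5, push [1]
Visit 1, push []
Visit 8, push [6]
Visit 6, push []
Visit 3, push []

DFS order: [7, 0, 4, 2, 5, 1, 8, 6, 3]


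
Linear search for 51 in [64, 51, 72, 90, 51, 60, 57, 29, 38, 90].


i=0: 64!=51
i=1: 51==51 found!

Found at 1, 2 comps


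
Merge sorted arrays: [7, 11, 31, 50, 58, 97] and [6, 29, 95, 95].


Take 6 from B
Take 7 from A
Take 11 from A
Take 29 from B
Take 31 from A
Take 50 from A
Take 58 from A
Take 95 from B
Take 95 from B

Merged: [6, 7, 11, 29, 31, 50, 58, 95, 95, 97]


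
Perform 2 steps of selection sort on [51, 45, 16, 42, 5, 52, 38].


Initial: [51, 45, 16, 42, 5, 52, 38]
Step 1: min=5 at 4
  Swap: [5, 45, 16, 42, 51, 52, 38]
Step 2: min=16 at 2
  Swap: [5, 16, 45, 42, 51, 52, 38]

After 2 steps: [5, 16, 45, 42, 51, 52, 38]


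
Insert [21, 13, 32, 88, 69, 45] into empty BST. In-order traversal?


Insert 21: root
Insert 13: L from 21
Insert 32: R from 21
Insert 88: R from 21 -> R from 32
Insert 69: R from 21 -> R from 32 -> L from 88
Insert 45: R from 21 -> R from 32 -> L from 88 -> L from 69

In-order: [13, 21, 32, 45, 69, 88]


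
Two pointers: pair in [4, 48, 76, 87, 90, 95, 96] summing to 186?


lo=0(4)+hi=6(96)=100
lo=1(48)+hi=6(96)=144
lo=2(76)+hi=6(96)=172
lo=3(87)+hi=6(96)=183
lo=4(90)+hi=6(96)=186

Yes: 90+96=186


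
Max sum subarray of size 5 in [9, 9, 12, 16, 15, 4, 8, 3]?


[0:5]: 61
[1:6]: 56
[2:7]: 55
[3:8]: 46

Max: 61 at [0:5]


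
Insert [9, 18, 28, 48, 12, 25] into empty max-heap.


Insert 9: [9]
Insert 18: [18, 9]
Insert 28: [28, 9, 18]
Insert 48: [48, 28, 18, 9]
Insert 12: [48, 28, 18, 9, 12]
Insert 25: [48, 28, 25, 9, 12, 18]

Final heap: [48, 28, 25, 9, 12, 18]


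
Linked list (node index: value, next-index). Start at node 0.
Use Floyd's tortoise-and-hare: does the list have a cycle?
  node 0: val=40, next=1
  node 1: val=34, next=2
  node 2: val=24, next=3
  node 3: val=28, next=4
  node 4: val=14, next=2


Floyd's tortoise (slow, +1) and hare (fast, +2):
  init: slow=0, fast=0
  step 1: slow=1, fast=2
  step 2: slow=2, fast=4
  step 3: slow=3, fast=3
  slow == fast at node 3: cycle detected

Cycle: yes


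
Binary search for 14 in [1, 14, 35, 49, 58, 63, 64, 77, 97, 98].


Step 1: lo=0, hi=9, mid=4, val=58
Step 2: lo=0, hi=3, mid=1, val=14

Found at index 1


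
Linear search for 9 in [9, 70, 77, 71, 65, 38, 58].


i=0: 9==9 found!

Found at 0, 1 comps


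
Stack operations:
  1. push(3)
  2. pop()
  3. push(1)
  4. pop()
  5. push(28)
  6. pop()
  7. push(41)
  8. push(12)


push(3) -> [3]
pop()->3, []
push(1) -> [1]
pop()->1, []
push(28) -> [28]
pop()->28, []
push(41) -> [41]
push(12) -> [41, 12]

Final stack: [41, 12]


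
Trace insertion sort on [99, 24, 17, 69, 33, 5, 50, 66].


Initial: [99, 24, 17, 69, 33, 5, 50, 66]
Insert 24: [24, 99, 17, 69, 33, 5, 50, 66]
Insert 17: [17, 24, 99, 69, 33, 5, 50, 66]
Insert 69: [17, 24, 69, 99, 33, 5, 50, 66]
Insert 33: [17, 24, 33, 69, 99, 5, 50, 66]
Insert 5: [5, 17, 24, 33, 69, 99, 50, 66]
Insert 50: [5, 17, 24, 33, 50, 69, 99, 66]
Insert 66: [5, 17, 24, 33, 50, 66, 69, 99]

Sorted: [5, 17, 24, 33, 50, 66, 69, 99]


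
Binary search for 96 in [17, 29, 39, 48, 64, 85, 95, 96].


Step 1: lo=0, hi=7, mid=3, val=48
Step 2: lo=4, hi=7, mid=5, val=85
Step 3: lo=6, hi=7, mid=6, val=95
Step 4: lo=7, hi=7, mid=7, val=96

Found at index 7


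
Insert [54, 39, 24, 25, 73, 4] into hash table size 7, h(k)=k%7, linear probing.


Insert 54: h=5 -> slot 5
Insert 39: h=4 -> slot 4
Insert 24: h=3 -> slot 3
Insert 25: h=4, 2 probes -> slot 6
Insert 73: h=3, 4 probes -> slot 0
Insert 4: h=4, 4 probes -> slot 1

Table: [73, 4, None, 24, 39, 54, 25]


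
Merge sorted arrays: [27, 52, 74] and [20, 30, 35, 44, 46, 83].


Take 20 from B
Take 27 from A
Take 30 from B
Take 35 from B
Take 44 from B
Take 46 from B
Take 52 from A
Take 74 from A

Merged: [20, 27, 30, 35, 44, 46, 52, 74, 83]


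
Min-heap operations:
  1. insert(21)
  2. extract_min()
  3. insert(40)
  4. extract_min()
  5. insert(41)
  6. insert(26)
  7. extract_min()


insert(21) -> [21]
extract_min()->21, []
insert(40) -> [40]
extract_min()->40, []
insert(41) -> [41]
insert(26) -> [26, 41]
extract_min()->26, [41]

Final heap: [41]


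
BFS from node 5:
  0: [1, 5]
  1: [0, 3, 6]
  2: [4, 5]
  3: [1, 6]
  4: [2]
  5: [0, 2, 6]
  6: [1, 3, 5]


Visit 5, enqueue [0, 2, 6]
Visit 0, enqueue [1]
Visit 2, enqueue [4]
Visit 6, enqueue [3]
Visit 1, enqueue []
Visit 4, enqueue []
Visit 3, enqueue []

BFS order: [5, 0, 2, 6, 1, 4, 3]


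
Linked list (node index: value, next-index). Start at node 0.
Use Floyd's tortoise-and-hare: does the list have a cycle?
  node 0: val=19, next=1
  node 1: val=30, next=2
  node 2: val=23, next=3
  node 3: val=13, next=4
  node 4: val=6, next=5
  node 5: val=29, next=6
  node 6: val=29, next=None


Floyd's tortoise (slow, +1) and hare (fast, +2):
  init: slow=0, fast=0
  step 1: slow=1, fast=2
  step 2: slow=2, fast=4
  step 3: slow=3, fast=6
  step 4: fast -> None, no cycle

Cycle: no


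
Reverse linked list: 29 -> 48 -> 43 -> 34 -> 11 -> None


Step 1: curr=29, set curr.next=prev(None) | reversed so far: 29
Step 2: curr=48, set curr.next=prev(29) | reversed so far: 48 -> 29
Step 3: curr=43, set curr.next=prev(48) | reversed so far: 43 -> 48 -> 29
Step 4: curr=34, set curr.next=prev(43) | reversed so far: 34 -> 43 -> 48 -> 29
Step 5: curr=11, set curr.next=prev(34) | reversed so far: 11 -> 34 -> 43 -> 48 -> 29

11 -> 34 -> 43 -> 48 -> 29 -> None


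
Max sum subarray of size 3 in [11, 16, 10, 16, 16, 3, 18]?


[0:3]: 37
[1:4]: 42
[2:5]: 42
[3:6]: 35
[4:7]: 37

Max: 42 at [1:4]


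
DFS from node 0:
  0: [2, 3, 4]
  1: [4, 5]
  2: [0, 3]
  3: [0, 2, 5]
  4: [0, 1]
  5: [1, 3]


Visit 0, push [4, 3, 2]
Visit 2, push [3]
Visit 3, push [5]
Visit 5, push [1]
Visit 1, push [4]
Visit 4, push []

DFS order: [0, 2, 3, 5, 1, 4]


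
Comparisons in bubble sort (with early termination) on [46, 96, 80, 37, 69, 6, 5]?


Algorithm: bubble sort (with early termination)
Input: [46, 96, 80, 37, 69, 6, 5]
Sorted: [5, 6, 37, 46, 69, 80, 96]

21


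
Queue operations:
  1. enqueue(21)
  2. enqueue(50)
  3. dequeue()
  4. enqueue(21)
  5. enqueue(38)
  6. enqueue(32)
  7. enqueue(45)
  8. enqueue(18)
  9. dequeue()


enqueue(21) -> [21]
enqueue(50) -> [21, 50]
dequeue()->21, [50]
enqueue(21) -> [50, 21]
enqueue(38) -> [50, 21, 38]
enqueue(32) -> [50, 21, 38, 32]
enqueue(45) -> [50, 21, 38, 32, 45]
enqueue(18) -> [50, 21, 38, 32, 45, 18]
dequeue()->50, [21, 38, 32, 45, 18]

Final queue: [21, 38, 32, 45, 18]


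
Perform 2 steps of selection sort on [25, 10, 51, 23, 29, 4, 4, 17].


Initial: [25, 10, 51, 23, 29, 4, 4, 17]
Step 1: min=4 at 5
  Swap: [4, 10, 51, 23, 29, 25, 4, 17]
Step 2: min=4 at 6
  Swap: [4, 4, 51, 23, 29, 25, 10, 17]

After 2 steps: [4, 4, 51, 23, 29, 25, 10, 17]


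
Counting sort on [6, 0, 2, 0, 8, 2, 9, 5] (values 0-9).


Input: [6, 0, 2, 0, 8, 2, 9, 5]
Counts: [2, 0, 2, 0, 0, 1, 1, 0, 1, 1]

Sorted: [0, 0, 2, 2, 5, 6, 8, 9]


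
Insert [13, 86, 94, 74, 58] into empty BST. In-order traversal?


Insert 13: root
Insert 86: R from 13
Insert 94: R from 13 -> R from 86
Insert 74: R from 13 -> L from 86
Insert 58: R from 13 -> L from 86 -> L from 74

In-order: [13, 58, 74, 86, 94]


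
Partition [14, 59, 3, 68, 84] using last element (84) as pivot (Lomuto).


Pivot: 84
  14 <= 84: advance i (no swap)
  59 <= 84: advance i (no swap)
  3 <= 84: advance i (no swap)
  68 <= 84: advance i (no swap)
Place pivot at 4: [14, 59, 3, 68, 84]

Partitioned: [14, 59, 3, 68, 84]


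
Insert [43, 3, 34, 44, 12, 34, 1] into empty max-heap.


Insert 43: [43]
Insert 3: [43, 3]
Insert 34: [43, 3, 34]
Insert 44: [44, 43, 34, 3]
Insert 12: [44, 43, 34, 3, 12]
Insert 34: [44, 43, 34, 3, 12, 34]
Insert 1: [44, 43, 34, 3, 12, 34, 1]

Final heap: [44, 43, 34, 3, 12, 34, 1]


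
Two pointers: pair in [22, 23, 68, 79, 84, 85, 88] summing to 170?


lo=0(22)+hi=6(88)=110
lo=1(23)+hi=6(88)=111
lo=2(68)+hi=6(88)=156
lo=3(79)+hi=6(88)=167
lo=4(84)+hi=6(88)=172
lo=4(84)+hi=5(85)=169

No pair found


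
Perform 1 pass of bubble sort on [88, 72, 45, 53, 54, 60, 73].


Initial: [88, 72, 45, 53, 54, 60, 73]
Pass 1: [72, 45, 53, 54, 60, 73, 88] (6 swaps)

After 1 pass: [72, 45, 53, 54, 60, 73, 88]


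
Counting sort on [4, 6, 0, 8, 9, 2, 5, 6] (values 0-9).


Input: [4, 6, 0, 8, 9, 2, 5, 6]
Counts: [1, 0, 1, 0, 1, 1, 2, 0, 1, 1]

Sorted: [0, 2, 4, 5, 6, 6, 8, 9]


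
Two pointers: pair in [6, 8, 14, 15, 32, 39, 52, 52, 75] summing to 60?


lo=0(6)+hi=8(75)=81
lo=0(6)+hi=7(52)=58
lo=1(8)+hi=7(52)=60

Yes: 8+52=60


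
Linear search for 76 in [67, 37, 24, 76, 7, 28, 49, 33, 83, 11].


i=0: 67!=76
i=1: 37!=76
i=2: 24!=76
i=3: 76==76 found!

Found at 3, 4 comps


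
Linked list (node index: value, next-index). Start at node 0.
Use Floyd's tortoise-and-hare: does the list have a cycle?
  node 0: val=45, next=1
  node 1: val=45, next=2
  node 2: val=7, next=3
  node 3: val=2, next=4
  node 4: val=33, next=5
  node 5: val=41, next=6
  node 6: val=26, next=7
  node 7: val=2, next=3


Floyd's tortoise (slow, +1) and hare (fast, +2):
  init: slow=0, fast=0
  step 1: slow=1, fast=2
  step 2: slow=2, fast=4
  step 3: slow=3, fast=6
  step 4: slow=4, fast=3
  step 5: slow=5, fast=5
  slow == fast at node 5: cycle detected

Cycle: yes


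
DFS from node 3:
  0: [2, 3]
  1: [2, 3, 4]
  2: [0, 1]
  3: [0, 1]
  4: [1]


Visit 3, push [1, 0]
Visit 0, push [2]
Visit 2, push [1]
Visit 1, push [4]
Visit 4, push []

DFS order: [3, 0, 2, 1, 4]


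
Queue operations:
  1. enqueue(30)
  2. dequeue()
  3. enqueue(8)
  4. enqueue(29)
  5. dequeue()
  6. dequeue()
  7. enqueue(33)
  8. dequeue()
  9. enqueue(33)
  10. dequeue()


enqueue(30) -> [30]
dequeue()->30, []
enqueue(8) -> [8]
enqueue(29) -> [8, 29]
dequeue()->8, [29]
dequeue()->29, []
enqueue(33) -> [33]
dequeue()->33, []
enqueue(33) -> [33]
dequeue()->33, []

Final queue: []


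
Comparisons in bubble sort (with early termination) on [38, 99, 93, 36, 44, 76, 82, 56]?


Algorithm: bubble sort (with early termination)
Input: [38, 99, 93, 36, 44, 76, 82, 56]
Sorted: [36, 38, 44, 56, 76, 82, 93, 99]

25


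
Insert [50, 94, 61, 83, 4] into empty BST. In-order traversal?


Insert 50: root
Insert 94: R from 50
Insert 61: R from 50 -> L from 94
Insert 83: R from 50 -> L from 94 -> R from 61
Insert 4: L from 50

In-order: [4, 50, 61, 83, 94]


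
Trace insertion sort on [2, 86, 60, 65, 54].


Initial: [2, 86, 60, 65, 54]
Insert 86: [2, 86, 60, 65, 54]
Insert 60: [2, 60, 86, 65, 54]
Insert 65: [2, 60, 65, 86, 54]
Insert 54: [2, 54, 60, 65, 86]

Sorted: [2, 54, 60, 65, 86]


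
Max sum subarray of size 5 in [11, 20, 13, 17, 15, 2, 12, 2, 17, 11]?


[0:5]: 76
[1:6]: 67
[2:7]: 59
[3:8]: 48
[4:9]: 48
[5:10]: 44

Max: 76 at [0:5]


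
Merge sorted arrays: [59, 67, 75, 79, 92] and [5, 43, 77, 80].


Take 5 from B
Take 43 from B
Take 59 from A
Take 67 from A
Take 75 from A
Take 77 from B
Take 79 from A
Take 80 from B

Merged: [5, 43, 59, 67, 75, 77, 79, 80, 92]


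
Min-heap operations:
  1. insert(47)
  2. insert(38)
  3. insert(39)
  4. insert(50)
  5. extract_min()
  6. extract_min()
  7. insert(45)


insert(47) -> [47]
insert(38) -> [38, 47]
insert(39) -> [38, 47, 39]
insert(50) -> [38, 47, 39, 50]
extract_min()->38, [39, 47, 50]
extract_min()->39, [47, 50]
insert(45) -> [45, 50, 47]

Final heap: [45, 50, 47]


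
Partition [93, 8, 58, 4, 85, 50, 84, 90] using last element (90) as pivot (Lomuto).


Pivot: 90
  8 <= 90: swap -> [8, 93, 58, 4, 85, 50, 84, 90]
  58 <= 90: swap -> [8, 58, 93, 4, 85, 50, 84, 90]
  4 <= 90: swap -> [8, 58, 4, 93, 85, 50, 84, 90]
  85 <= 90: swap -> [8, 58, 4, 85, 93, 50, 84, 90]
  50 <= 90: swap -> [8, 58, 4, 85, 50, 93, 84, 90]
  84 <= 90: swap -> [8, 58, 4, 85, 50, 84, 93, 90]
Place pivot at 6: [8, 58, 4, 85, 50, 84, 90, 93]

Partitioned: [8, 58, 4, 85, 50, 84, 90, 93]


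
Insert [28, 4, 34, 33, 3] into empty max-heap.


Insert 28: [28]
Insert 4: [28, 4]
Insert 34: [34, 4, 28]
Insert 33: [34, 33, 28, 4]
Insert 3: [34, 33, 28, 4, 3]

Final heap: [34, 33, 28, 4, 3]


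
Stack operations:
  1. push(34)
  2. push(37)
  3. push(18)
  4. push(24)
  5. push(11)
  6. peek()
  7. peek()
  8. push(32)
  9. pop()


push(34) -> [34]
push(37) -> [34, 37]
push(18) -> [34, 37, 18]
push(24) -> [34, 37, 18, 24]
push(11) -> [34, 37, 18, 24, 11]
peek()->11
peek()->11
push(32) -> [34, 37, 18, 24, 11, 32]
pop()->32, [34, 37, 18, 24, 11]

Final stack: [34, 37, 18, 24, 11]


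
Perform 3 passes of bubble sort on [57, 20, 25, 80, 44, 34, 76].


Initial: [57, 20, 25, 80, 44, 34, 76]
Pass 1: [20, 25, 57, 44, 34, 76, 80] (5 swaps)
Pass 2: [20, 25, 44, 34, 57, 76, 80] (2 swaps)
Pass 3: [20, 25, 34, 44, 57, 76, 80] (1 swaps)

After 3 passes: [20, 25, 34, 44, 57, 76, 80]


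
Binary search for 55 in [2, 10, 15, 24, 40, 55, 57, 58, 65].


Step 1: lo=0, hi=8, mid=4, val=40
Step 2: lo=5, hi=8, mid=6, val=57
Step 3: lo=5, hi=5, mid=5, val=55

Found at index 5


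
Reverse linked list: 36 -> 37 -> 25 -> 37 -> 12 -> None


Step 1: curr=36, set curr.next=prev(None) | reversed so far: 36
Step 2: curr=37, set curr.next=prev(36) | reversed so far: 37 -> 36
Step 3: curr=25, set curr.next=prev(37) | reversed so far: 25 -> 37 -> 36
Step 4: curr=37, set curr.next=prev(25) | reversed so far: 37 -> 25 -> 37 -> 36
Step 5: curr=12, set curr.next=prev(37) | reversed so far: 12 -> 37 -> 25 -> 37 -> 36

12 -> 37 -> 25 -> 37 -> 36 -> None


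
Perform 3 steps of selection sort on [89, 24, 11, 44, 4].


Initial: [89, 24, 11, 44, 4]
Step 1: min=4 at 4
  Swap: [4, 24, 11, 44, 89]
Step 2: min=11 at 2
  Swap: [4, 11, 24, 44, 89]
Step 3: min=24 at 2
  Swap: [4, 11, 24, 44, 89]

After 3 steps: [4, 11, 24, 44, 89]


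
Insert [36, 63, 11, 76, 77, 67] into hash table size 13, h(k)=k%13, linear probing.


Insert 36: h=10 -> slot 10
Insert 63: h=11 -> slot 11
Insert 11: h=11, 1 probes -> slot 12
Insert 76: h=11, 2 probes -> slot 0
Insert 77: h=12, 2 probes -> slot 1
Insert 67: h=2 -> slot 2

Table: [76, 77, 67, None, None, None, None, None, None, None, 36, 63, 11]


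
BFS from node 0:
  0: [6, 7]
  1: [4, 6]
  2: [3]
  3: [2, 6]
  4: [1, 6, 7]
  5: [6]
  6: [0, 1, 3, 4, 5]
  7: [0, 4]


Visit 0, enqueue [6, 7]
Visit 6, enqueue [1, 3, 4, 5]
Visit 7, enqueue []
Visit 1, enqueue []
Visit 3, enqueue [2]
Visit 4, enqueue []
Visit 5, enqueue []
Visit 2, enqueue []

BFS order: [0, 6, 7, 1, 3, 4, 5, 2]


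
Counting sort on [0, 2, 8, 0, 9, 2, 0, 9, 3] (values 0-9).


Input: [0, 2, 8, 0, 9, 2, 0, 9, 3]
Counts: [3, 0, 2, 1, 0, 0, 0, 0, 1, 2]

Sorted: [0, 0, 0, 2, 2, 3, 8, 9, 9]


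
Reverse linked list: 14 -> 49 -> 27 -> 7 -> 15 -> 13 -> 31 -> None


Step 1: curr=14, set curr.next=prev(None) | reversed so far: 14
Step 2: curr=49, set curr.next=prev(14) | reversed so far: 49 -> 14
Step 3: curr=27, set curr.next=prev(49) | reversed so far: 27 -> 49 -> 14
Step 4: curr=7, set curr.next=prev(27) | reversed so far: 7 -> 27 -> 49 -> 14
Step 5: curr=15, set curr.next=prev(7) | reversed so far: 15 -> 7 -> 27 -> 49 -> 14
Step 6: curr=13, set curr.next=prev(15) | reversed so far: 13 -> 15 -> 7 -> 27 -> 49 -> 14
Step 7: curr=31, set curr.next=prev(13) | reversed so far: 31 -> 13 -> 15 -> 7 -> 27 -> 49 -> 14

31 -> 13 -> 15 -> 7 -> 27 -> 49 -> 14 -> None


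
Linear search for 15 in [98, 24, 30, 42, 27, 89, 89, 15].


i=0: 98!=15
i=1: 24!=15
i=2: 30!=15
i=3: 42!=15
i=4: 27!=15
i=5: 89!=15
i=6: 89!=15
i=7: 15==15 found!

Found at 7, 8 comps


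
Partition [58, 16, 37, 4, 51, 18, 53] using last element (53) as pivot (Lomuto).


Pivot: 53
  16 <= 53: swap -> [16, 58, 37, 4, 51, 18, 53]
  37 <= 53: swap -> [16, 37, 58, 4, 51, 18, 53]
  4 <= 53: swap -> [16, 37, 4, 58, 51, 18, 53]
  51 <= 53: swap -> [16, 37, 4, 51, 58, 18, 53]
  18 <= 53: swap -> [16, 37, 4, 51, 18, 58, 53]
Place pivot at 5: [16, 37, 4, 51, 18, 53, 58]

Partitioned: [16, 37, 4, 51, 18, 53, 58]


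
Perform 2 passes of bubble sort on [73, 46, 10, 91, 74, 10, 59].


Initial: [73, 46, 10, 91, 74, 10, 59]
Pass 1: [46, 10, 73, 74, 10, 59, 91] (5 swaps)
Pass 2: [10, 46, 73, 10, 59, 74, 91] (3 swaps)

After 2 passes: [10, 46, 73, 10, 59, 74, 91]


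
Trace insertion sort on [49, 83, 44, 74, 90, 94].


Initial: [49, 83, 44, 74, 90, 94]
Insert 83: [49, 83, 44, 74, 90, 94]
Insert 44: [44, 49, 83, 74, 90, 94]
Insert 74: [44, 49, 74, 83, 90, 94]
Insert 90: [44, 49, 74, 83, 90, 94]
Insert 94: [44, 49, 74, 83, 90, 94]

Sorted: [44, 49, 74, 83, 90, 94]


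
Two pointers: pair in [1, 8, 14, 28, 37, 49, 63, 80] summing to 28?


lo=0(1)+hi=7(80)=81
lo=0(1)+hi=6(63)=64
lo=0(1)+hi=5(49)=50
lo=0(1)+hi=4(37)=38
lo=0(1)+hi=3(28)=29
lo=0(1)+hi=2(14)=15
lo=1(8)+hi=2(14)=22

No pair found


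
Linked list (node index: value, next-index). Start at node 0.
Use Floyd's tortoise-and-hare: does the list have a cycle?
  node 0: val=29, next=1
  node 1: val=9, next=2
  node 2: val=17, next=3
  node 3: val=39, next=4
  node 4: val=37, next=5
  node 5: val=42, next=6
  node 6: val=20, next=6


Floyd's tortoise (slow, +1) and hare (fast, +2):
  init: slow=0, fast=0
  step 1: slow=1, fast=2
  step 2: slow=2, fast=4
  step 3: slow=3, fast=6
  step 4: slow=4, fast=6
  step 5: slow=5, fast=6
  step 6: slow=6, fast=6
  slow == fast at node 6: cycle detected

Cycle: yes


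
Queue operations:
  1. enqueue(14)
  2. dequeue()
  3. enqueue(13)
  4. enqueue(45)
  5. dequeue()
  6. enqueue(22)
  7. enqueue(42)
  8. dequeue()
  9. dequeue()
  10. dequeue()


enqueue(14) -> [14]
dequeue()->14, []
enqueue(13) -> [13]
enqueue(45) -> [13, 45]
dequeue()->13, [45]
enqueue(22) -> [45, 22]
enqueue(42) -> [45, 22, 42]
dequeue()->45, [22, 42]
dequeue()->22, [42]
dequeue()->42, []

Final queue: []


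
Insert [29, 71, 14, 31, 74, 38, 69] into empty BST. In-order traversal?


Insert 29: root
Insert 71: R from 29
Insert 14: L from 29
Insert 31: R from 29 -> L from 71
Insert 74: R from 29 -> R from 71
Insert 38: R from 29 -> L from 71 -> R from 31
Insert 69: R from 29 -> L from 71 -> R from 31 -> R from 38

In-order: [14, 29, 31, 38, 69, 71, 74]


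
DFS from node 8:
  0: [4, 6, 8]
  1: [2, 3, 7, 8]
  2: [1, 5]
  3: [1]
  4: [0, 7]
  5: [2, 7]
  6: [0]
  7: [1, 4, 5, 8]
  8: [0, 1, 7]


Visit 8, push [7, 1, 0]
Visit 0, push [6, 4]
Visit 4, push [7]
Visit 7, push [5, 1]
Visit 1, push [3, 2]
Visit 2, push [5]
Visit 5, push []
Visit 3, push []
Visit 6, push []

DFS order: [8, 0, 4, 7, 1, 2, 5, 3, 6]
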